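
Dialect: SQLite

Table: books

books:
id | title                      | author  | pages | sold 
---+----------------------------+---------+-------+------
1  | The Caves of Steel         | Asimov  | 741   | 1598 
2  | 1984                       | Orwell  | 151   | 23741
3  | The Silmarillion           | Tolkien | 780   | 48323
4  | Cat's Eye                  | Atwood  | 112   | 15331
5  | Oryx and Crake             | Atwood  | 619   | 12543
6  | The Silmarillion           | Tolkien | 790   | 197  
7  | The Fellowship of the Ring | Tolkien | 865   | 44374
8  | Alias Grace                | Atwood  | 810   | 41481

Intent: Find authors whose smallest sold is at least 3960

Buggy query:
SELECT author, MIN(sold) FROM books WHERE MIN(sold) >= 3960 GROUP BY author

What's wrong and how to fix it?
Bug: MIN() in WHERE is a misuse of aggregate

Fix: Replace WHERE with HAVING after the GROUP BY

Corrected query:
SELECT author, MIN(sold) FROM books GROUP BY author HAVING MIN(sold) >= 3960

Result:
author | MIN(sold)
-------+----------
Atwood | 12543    
Orwell | 23741    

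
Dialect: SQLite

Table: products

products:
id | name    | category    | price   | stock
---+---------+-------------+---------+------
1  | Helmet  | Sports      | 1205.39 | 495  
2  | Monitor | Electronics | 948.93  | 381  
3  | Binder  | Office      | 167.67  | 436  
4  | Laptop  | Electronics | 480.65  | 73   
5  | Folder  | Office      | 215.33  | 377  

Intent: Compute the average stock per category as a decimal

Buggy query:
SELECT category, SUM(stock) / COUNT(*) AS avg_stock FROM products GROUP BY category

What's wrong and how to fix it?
Bug: Both operands are integers, so '/' performs integer division and truncates

Fix: Cast one side to REAL so the division keeps the fractional part

Corrected query:
SELECT category, SUM(stock) * 1.0 / COUNT(*) AS avg_stock FROM products GROUP BY category

Result:
category    | avg_stock
------------+----------
Electronics | 227      
Office      | 406.5    
Sports      | 495      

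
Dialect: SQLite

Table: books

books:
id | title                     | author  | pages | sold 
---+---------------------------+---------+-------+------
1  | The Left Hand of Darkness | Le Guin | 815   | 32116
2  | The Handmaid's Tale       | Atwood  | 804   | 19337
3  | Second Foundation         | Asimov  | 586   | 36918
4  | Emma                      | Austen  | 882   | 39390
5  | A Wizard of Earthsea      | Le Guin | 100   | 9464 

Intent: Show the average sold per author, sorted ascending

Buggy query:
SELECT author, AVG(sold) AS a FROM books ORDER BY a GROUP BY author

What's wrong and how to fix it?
Bug: GROUP BY must precede ORDER BY

Fix: Reorder: SELECT … FROM … GROUP BY … ORDER BY …

Corrected query:
SELECT author, AVG(sold) AS a FROM books GROUP BY author ORDER BY a

Result:
author  | a    
--------+------
Atwood  | 19337
Le Guin | 20790
Asimov  | 36918
Austen  | 39390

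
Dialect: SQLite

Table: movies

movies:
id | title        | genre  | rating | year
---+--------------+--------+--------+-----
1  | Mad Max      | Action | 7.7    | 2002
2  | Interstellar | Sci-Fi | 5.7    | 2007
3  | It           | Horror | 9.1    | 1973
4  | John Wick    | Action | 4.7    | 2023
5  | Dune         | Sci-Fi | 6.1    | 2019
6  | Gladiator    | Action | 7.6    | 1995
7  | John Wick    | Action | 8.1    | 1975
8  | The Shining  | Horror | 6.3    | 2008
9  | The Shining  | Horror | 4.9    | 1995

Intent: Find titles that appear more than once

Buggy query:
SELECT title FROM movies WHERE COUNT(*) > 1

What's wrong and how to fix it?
Bug: WHERE can't reference COUNT(*); aggregates are computed after WHERE

Fix: Group first, then use HAVING for the count condition

Corrected query:
SELECT title FROM movies GROUP BY title HAVING COUNT(*) > 1

Result:
title      
-----------
John Wick  
The Shining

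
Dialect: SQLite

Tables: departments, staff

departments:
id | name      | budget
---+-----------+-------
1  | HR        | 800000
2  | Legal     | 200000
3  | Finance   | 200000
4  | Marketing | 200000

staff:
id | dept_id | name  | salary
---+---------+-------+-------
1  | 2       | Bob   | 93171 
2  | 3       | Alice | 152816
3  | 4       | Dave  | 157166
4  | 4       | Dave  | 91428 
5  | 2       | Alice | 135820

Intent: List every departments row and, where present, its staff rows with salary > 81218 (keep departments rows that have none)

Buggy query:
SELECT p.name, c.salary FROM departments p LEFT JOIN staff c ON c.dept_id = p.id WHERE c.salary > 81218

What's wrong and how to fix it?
Bug: Filtering c.salary in WHERE discards the NULL rows produced by LEFT JOIN, turning it into an inner join

Fix: Move the right-table condition into the ON clause so unmatched parents are kept

Corrected query:
SELECT p.name, c.salary FROM departments p LEFT JOIN staff c ON c.dept_id = p.id AND c.salary > 81218

Result:
name      | salary
----------+-------
HR        | NULL  
Legal     | 93171 
Legal     | 135820
Finance   | 152816
Marketing | 91428 
Marketing | 157166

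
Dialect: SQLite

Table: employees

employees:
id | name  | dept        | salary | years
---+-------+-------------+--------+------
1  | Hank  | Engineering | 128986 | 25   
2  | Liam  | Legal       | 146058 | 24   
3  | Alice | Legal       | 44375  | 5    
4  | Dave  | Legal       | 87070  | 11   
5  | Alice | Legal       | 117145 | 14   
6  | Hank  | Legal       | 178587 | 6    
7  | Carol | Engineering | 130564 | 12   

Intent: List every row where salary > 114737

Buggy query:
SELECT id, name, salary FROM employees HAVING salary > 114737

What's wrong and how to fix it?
Bug: HAVING filters the output of aggregation, but this query has no GROUP BY and no aggregate functions, so SQLite rejects it (HAVING clause on a non-aggregate query); the condition here is per row

Fix: Replace HAVING with WHERE since the condition applies to individual rows

Corrected query:
SELECT id, name, salary FROM employees WHERE salary > 114737

Result:
id | name  | salary
---+-------+-------
1  | Hank  | 128986
2  | Liam  | 146058
5  | Alice | 117145
6  | Hank  | 178587
7  | Carol | 130564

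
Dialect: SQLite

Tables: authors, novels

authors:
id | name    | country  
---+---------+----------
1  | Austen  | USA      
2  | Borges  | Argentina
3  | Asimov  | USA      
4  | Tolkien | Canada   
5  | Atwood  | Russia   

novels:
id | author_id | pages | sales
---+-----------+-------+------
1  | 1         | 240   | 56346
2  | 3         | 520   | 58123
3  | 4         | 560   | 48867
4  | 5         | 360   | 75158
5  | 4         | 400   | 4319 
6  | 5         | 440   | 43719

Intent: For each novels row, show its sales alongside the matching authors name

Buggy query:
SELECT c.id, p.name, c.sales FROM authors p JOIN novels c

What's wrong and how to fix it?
Bug: JOIN with no ON clause produces a cartesian product; every novels row pairs with every authors row

Fix: Specify the join condition linking the foreign key to the parent id

Corrected query:
SELECT c.id, p.name, c.sales FROM authors p JOIN novels c ON c.author_id = p.id

Result:
id | name    | sales
---+---------+------
1  | Austen  | 56346
2  | Asimov  | 58123
3  | Tolkien | 48867
4  | Atwood  | 75158
5  | Tolkien | 4319 
6  | Atwood  | 43719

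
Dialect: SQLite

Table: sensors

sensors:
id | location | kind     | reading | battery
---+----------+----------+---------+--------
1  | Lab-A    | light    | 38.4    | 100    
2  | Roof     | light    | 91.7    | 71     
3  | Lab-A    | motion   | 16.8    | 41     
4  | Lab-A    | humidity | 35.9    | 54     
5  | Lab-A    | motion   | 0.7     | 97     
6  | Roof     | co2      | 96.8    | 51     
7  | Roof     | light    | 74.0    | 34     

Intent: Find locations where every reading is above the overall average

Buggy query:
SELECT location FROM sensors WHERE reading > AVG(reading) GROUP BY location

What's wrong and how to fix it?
Bug: WHERE evaluates per row before aggregation, so AVG() is unavailable

Fix: Use a subquery for AVG and a HAVING MIN(...) filter so the condition holds for every row in the group

Corrected query:
SELECT location FROM sensors GROUP BY location HAVING MIN(reading) > (SELECT AVG(reading) FROM sensors)

Result:
location
--------
Roof    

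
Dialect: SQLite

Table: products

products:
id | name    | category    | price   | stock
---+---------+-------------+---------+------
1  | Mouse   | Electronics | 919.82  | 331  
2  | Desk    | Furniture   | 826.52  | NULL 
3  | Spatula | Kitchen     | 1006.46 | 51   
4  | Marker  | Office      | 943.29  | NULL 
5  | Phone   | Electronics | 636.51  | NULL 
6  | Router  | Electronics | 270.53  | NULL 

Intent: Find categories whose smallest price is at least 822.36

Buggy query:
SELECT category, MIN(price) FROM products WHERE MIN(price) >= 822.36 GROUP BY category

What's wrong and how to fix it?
Bug: MIN() in WHERE is a misuse of aggregate

Fix: Replace WHERE with HAVING after the GROUP BY

Corrected query:
SELECT category, MIN(price) FROM products GROUP BY category HAVING MIN(price) >= 822.36

Result:
category  | MIN(price)
----------+-----------
Furniture | 826.52    
Kitchen   | 1006.46   
Office    | 943.29    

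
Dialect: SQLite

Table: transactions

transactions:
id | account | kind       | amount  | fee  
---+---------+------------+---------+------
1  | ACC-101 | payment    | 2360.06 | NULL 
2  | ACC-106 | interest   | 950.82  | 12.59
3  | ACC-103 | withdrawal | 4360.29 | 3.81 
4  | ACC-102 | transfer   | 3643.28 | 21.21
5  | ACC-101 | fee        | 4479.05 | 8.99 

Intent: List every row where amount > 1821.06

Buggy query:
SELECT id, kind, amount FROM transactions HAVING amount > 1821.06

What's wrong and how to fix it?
Bug: HAVING filters the output of aggregation, but this query has no GROUP BY and no aggregate functions, so SQLite rejects it (HAVING clause on a non-aggregate query); the condition here is per row

Fix: Use WHERE for row-level filtering

Corrected query:
SELECT id, kind, amount FROM transactions WHERE amount > 1821.06

Result:
id | kind       | amount 
---+------------+--------
1  | payment    | 2360.06
3  | withdrawal | 4360.29
4  | transfer   | 3643.28
5  | fee        | 4479.05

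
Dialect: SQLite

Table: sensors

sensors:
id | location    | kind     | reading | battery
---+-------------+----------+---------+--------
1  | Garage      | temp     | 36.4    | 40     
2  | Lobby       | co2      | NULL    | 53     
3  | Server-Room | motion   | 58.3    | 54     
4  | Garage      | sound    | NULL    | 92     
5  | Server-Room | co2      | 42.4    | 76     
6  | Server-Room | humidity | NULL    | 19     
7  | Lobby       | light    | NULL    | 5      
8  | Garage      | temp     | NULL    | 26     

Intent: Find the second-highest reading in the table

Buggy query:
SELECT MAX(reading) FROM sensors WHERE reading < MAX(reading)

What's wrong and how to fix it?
Bug: MAX(reading) on the right of the comparison is an aggregate-in-WHERE error

Fix: Put the inner MAX in a scalar subquery

Corrected query:
SELECT MAX(reading) FROM sensors WHERE reading < (SELECT MAX(reading) FROM sensors)

Result:
MAX(reading)
------------
42.4        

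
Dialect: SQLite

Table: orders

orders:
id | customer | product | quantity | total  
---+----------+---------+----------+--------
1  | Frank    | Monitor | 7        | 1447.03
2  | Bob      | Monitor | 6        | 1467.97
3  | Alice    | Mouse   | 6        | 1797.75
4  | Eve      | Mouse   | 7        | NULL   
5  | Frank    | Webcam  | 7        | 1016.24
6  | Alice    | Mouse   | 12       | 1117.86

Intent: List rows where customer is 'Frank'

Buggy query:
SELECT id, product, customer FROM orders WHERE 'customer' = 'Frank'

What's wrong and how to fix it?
Bug: Single quotes denote string literals in SQL; the column name is being compared as a constant string

Fix: Reference the column as customer without single quotes

Corrected query:
SELECT id, product, customer FROM orders WHERE customer = 'Frank'

Result:
id | product | customer
---+---------+---------
1  | Monitor | Frank   
5  | Webcam  | Frank   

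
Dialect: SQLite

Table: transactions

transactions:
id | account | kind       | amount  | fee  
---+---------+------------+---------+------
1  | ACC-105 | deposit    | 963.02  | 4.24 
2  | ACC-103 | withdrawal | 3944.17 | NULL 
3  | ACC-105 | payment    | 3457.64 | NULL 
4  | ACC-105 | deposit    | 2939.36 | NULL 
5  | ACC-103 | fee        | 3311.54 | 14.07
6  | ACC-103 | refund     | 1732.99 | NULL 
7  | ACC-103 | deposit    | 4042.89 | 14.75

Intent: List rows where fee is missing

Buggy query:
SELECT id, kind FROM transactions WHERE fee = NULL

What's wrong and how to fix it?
Bug: Comparing to NULL with '=' never matches; NULL = NULL is unknown, not true

Fix: Use IS NULL to test for NULL

Corrected query:
SELECT id, kind FROM transactions WHERE fee IS NULL

Result:
id | kind      
---+-----------
2  | withdrawal
3  | payment   
4  | deposit   
6  | refund    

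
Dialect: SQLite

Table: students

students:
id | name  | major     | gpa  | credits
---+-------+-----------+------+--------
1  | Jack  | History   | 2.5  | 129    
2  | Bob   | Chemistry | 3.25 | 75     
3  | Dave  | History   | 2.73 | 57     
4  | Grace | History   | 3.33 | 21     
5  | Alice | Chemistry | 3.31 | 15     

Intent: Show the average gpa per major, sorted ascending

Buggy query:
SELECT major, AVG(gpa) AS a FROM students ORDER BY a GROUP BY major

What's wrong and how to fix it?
Bug: GROUP BY must precede ORDER BY

Fix: Move ORDER BY to the end, after GROUP BY

Corrected query:
SELECT major, AVG(gpa) AS a FROM students GROUP BY major ORDER BY a

Result:
major     | a       
----------+---------
History   | 2.853333
Chemistry | 3.28    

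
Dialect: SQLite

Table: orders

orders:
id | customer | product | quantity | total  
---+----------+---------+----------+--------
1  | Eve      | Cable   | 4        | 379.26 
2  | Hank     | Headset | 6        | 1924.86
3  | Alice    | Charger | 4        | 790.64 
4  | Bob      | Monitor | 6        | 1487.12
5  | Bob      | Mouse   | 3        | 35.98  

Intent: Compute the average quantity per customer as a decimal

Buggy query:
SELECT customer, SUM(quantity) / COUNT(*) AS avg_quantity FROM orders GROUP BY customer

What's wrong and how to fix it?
Bug: SUM(quantity) and COUNT(*) are both integers; the division truncates the fractional part

Fix: Multiply by 1.0 (or CAST to REAL) to force floating-point division

Corrected query:
SELECT customer, SUM(quantity) * 1.0 / COUNT(*) AS avg_quantity FROM orders GROUP BY customer

Result:
customer | avg_quantity
---------+-------------
Alice    | 4           
Bob      | 4.5         
Eve      | 4           
Hank     | 6           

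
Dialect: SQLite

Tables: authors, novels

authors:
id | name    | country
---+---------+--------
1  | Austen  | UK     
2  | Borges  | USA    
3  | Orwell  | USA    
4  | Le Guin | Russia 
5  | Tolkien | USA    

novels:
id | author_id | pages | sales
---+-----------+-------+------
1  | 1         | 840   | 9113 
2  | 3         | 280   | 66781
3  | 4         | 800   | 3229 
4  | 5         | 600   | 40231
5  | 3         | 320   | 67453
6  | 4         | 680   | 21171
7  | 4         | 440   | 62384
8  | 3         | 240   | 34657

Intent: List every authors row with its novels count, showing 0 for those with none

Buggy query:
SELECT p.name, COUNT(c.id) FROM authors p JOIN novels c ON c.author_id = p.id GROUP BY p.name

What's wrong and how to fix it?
Bug: An inner join excludes parents with zero children

Fix: Use LEFT JOIN so parents without children still appear (COUNT(c.id) gives 0)

Corrected query:
SELECT p.name, COUNT(c.id) FROM authors p LEFT JOIN novels c ON c.author_id = p.id GROUP BY p.name

Result:
name    | COUNT(c.id)
--------+------------
Austen  | 1          
Borges  | 0          
Le Guin | 3          
Orwell  | 3          
Tolkien | 1          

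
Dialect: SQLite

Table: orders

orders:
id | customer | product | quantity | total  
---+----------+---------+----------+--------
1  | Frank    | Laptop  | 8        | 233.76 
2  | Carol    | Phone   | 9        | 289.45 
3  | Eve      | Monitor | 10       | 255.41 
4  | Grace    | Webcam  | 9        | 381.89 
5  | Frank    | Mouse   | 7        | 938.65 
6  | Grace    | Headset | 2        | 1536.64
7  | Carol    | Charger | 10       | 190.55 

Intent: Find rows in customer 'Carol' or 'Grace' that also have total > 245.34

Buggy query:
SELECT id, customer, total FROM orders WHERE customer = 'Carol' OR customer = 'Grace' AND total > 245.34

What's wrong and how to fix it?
Bug: Without parentheses, AND is evaluated before OR, so the total filter only applies to the 'Grace' branch

Fix: Group the OR with parentheses (or use IN), then AND the threshold

Corrected query:
SELECT id, customer, total FROM orders WHERE (customer = 'Carol' OR customer = 'Grace') AND total > 245.34

Result:
id | customer | total  
---+----------+--------
2  | Carol    | 289.45 
4  | Grace    | 381.89 
6  | Grace    | 1536.64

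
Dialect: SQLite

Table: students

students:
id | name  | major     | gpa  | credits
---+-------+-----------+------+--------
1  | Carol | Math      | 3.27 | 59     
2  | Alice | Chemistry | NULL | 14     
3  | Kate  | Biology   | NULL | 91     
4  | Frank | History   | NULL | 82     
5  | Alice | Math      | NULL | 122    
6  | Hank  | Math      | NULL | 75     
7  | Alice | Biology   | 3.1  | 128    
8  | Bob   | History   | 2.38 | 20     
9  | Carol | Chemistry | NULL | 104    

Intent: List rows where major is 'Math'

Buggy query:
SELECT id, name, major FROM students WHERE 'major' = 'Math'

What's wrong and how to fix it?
Bug: 'major' in single quotes is a string literal, not the column; the comparison is literal-vs-literal and never true

Fix: Reference the column as major without single quotes

Corrected query:
SELECT id, name, major FROM students WHERE major = 'Math'

Result:
id | name  | major
---+-------+------
1  | Carol | Math 
5  | Alice | Math 
6  | Hank  | Math 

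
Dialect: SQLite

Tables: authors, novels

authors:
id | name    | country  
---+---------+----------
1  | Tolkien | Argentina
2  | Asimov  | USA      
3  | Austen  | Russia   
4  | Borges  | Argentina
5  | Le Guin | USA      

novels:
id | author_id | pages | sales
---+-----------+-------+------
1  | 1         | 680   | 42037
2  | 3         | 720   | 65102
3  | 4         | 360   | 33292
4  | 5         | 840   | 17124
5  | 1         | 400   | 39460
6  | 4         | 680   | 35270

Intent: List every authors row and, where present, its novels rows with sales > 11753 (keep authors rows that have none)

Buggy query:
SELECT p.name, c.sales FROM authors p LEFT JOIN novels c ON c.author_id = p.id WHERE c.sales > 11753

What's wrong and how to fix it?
Bug: Filtering c.sales in WHERE discards the NULL rows produced by LEFT JOIN, turning it into an inner join

Fix: Put 'c.sales > 11753' in the JOIN's ON clause instead of WHERE

Corrected query:
SELECT p.name, c.sales FROM authors p LEFT JOIN novels c ON c.author_id = p.id AND c.sales > 11753

Result:
name    | sales
--------+------
Tolkien | 39460
Tolkien | 42037
Asimov  | NULL 
Austen  | 65102
Borges  | 33292
Borges  | 35270
Le Guin | 17124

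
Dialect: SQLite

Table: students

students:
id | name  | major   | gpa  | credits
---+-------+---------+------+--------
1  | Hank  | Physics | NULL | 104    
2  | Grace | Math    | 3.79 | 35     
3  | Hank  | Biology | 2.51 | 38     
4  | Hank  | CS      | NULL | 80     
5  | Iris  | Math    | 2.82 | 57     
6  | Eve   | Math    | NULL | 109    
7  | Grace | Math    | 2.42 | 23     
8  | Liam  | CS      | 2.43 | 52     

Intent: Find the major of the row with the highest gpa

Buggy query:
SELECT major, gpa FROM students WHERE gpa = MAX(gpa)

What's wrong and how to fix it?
Bug: MAX(gpa) is an aggregate and cannot be used directly in WHERE

Fix: Use a subquery: WHERE gpa = (SELECT MAX(gpa) FROM students)

Corrected query:
SELECT major, gpa FROM students WHERE gpa = (SELECT MAX(gpa) FROM students)

Result:
major | gpa 
------+-----
Math  | 3.79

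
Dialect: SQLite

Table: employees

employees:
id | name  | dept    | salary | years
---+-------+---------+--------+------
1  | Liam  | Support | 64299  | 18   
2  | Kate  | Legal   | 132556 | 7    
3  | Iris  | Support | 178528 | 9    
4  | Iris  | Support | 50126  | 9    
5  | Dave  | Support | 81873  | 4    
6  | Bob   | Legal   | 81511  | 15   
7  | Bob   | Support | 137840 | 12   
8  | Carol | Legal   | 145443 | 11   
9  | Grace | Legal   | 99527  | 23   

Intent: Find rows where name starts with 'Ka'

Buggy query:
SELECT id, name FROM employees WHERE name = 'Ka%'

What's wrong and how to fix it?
Bug: Wildcards only work with LIKE; '=' treats '%' as a literal character

Fix: Replace '=' with LIKE so 'Ka%' is treated as a pattern

Corrected query:
SELECT id, name FROM employees WHERE name LIKE 'Ka%'

Result:
id | name
---+-----
2  | Kate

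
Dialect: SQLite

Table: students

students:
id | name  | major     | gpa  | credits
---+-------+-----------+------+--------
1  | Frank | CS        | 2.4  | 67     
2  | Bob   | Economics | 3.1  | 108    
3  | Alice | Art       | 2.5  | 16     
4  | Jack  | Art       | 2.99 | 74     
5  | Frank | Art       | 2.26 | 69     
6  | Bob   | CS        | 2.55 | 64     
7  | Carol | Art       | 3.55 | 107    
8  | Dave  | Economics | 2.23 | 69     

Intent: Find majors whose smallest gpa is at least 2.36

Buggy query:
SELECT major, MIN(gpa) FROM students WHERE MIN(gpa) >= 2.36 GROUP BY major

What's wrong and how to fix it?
Bug: Aggregates like MIN are computed per group after WHERE runs

Fix: Replace WHERE with HAVING after the GROUP BY

Corrected query:
SELECT major, MIN(gpa) FROM students GROUP BY major HAVING MIN(gpa) >= 2.36

Result:
major | MIN(gpa)
------+---------
CS    | 2.4     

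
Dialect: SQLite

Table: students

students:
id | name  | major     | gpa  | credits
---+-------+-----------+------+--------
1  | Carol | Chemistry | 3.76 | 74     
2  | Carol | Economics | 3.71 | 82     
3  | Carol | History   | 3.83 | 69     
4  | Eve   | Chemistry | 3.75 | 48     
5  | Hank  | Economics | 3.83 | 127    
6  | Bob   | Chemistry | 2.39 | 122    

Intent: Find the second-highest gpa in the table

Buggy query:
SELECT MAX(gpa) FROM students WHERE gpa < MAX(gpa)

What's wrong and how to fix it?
Bug: MAX(gpa) on the right of the comparison is an aggregate-in-WHERE error

Fix: Put the inner MAX in a scalar subquery

Corrected query:
SELECT MAX(gpa) FROM students WHERE gpa < (SELECT MAX(gpa) FROM students)

Result:
MAX(gpa)
--------
3.76    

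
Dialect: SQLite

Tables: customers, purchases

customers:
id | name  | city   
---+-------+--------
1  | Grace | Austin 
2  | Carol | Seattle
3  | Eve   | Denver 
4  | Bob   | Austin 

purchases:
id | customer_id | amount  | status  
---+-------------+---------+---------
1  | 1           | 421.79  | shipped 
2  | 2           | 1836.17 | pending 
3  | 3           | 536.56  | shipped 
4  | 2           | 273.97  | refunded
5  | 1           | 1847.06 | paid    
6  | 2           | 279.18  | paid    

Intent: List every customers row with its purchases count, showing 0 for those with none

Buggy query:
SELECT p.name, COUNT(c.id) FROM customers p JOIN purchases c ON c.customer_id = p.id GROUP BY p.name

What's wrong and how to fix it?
Bug: An inner join excludes parents with zero children

Fix: Switch to LEFT JOIN to retain unmatched parent rows

Corrected query:
SELECT p.name, COUNT(c.id) FROM customers p LEFT JOIN purchases c ON c.customer_id = p.id GROUP BY p.name

Result:
name  | COUNT(c.id)
------+------------
Bob   | 0          
Carol | 3          
Eve   | 1          
Grace | 2          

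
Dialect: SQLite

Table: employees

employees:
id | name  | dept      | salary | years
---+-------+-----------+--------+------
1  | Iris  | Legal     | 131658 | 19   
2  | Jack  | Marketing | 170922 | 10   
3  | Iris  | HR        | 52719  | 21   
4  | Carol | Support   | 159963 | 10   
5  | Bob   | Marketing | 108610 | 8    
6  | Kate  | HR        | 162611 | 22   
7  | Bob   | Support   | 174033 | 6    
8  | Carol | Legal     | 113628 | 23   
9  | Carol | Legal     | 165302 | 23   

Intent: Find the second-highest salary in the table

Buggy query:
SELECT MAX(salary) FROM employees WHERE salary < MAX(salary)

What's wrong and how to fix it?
Bug: MAX(salary) on the right of the comparison is an aggregate-in-WHERE error

Fix: Put the inner MAX in a scalar subquery

Corrected query:
SELECT MAX(salary) FROM employees WHERE salary < (SELECT MAX(salary) FROM employees)

Result:
MAX(salary)
-----------
170922     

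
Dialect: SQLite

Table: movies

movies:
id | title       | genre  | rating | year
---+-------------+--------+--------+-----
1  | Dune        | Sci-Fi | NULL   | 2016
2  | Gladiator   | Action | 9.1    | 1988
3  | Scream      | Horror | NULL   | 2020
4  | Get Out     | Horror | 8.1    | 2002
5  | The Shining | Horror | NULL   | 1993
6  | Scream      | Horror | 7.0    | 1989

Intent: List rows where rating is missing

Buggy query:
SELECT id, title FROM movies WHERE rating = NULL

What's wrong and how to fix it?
Bug: Comparing to NULL with '=' never matches; NULL = NULL is unknown, not true

Fix: Use IS NULL to test for NULL

Corrected query:
SELECT id, title FROM movies WHERE rating IS NULL

Result:
id | title      
---+------------
1  | Dune       
3  | Scream     
5  | The Shining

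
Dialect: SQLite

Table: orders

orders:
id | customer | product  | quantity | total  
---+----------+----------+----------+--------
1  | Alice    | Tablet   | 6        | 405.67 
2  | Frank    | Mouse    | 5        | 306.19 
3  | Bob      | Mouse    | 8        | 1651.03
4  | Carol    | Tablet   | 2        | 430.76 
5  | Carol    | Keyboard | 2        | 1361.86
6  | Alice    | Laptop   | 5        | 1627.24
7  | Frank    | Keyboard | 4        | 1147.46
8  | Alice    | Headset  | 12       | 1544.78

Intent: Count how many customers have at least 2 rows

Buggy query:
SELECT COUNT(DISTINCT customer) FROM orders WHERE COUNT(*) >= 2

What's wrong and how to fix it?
Bug: WHERE filters individual rows, not groups, so a group-level COUNT is invalid there

Fix: Group first with HAVING COUNT(*) >= 2, then COUNT the resulting groups

Corrected query:
SELECT COUNT(*) FROM (SELECT customer FROM orders GROUP BY customer HAVING COUNT(*) >= 2)

Result:
COUNT(*)
--------
3       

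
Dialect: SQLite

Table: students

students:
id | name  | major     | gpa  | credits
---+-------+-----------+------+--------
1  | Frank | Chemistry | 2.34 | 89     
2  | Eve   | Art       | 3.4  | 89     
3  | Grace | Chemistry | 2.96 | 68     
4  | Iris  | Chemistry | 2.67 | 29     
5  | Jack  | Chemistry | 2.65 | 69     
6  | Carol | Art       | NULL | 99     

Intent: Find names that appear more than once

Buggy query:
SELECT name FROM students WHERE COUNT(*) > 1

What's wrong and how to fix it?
Bug: COUNT(*) is an aggregate and cannot be used in WHERE

Fix: Group first, then use HAVING for the count condition

Corrected query:
SELECT name FROM students GROUP BY name HAVING COUNT(*) > 1

Result:
(no rows)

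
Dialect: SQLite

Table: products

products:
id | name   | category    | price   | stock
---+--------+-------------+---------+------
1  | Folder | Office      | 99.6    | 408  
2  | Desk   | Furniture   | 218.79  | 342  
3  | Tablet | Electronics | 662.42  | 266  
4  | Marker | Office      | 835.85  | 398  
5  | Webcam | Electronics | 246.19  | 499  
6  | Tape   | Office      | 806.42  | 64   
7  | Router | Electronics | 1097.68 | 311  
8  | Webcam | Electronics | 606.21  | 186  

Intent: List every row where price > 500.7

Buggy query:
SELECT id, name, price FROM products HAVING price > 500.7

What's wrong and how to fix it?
Bug: HAVING filters the output of aggregation, but this query has no GROUP BY and no aggregate functions, so SQLite rejects it (HAVING clause on a non-aggregate query); the condition here is per row

Fix: Use WHERE for row-level filtering

Corrected query:
SELECT id, name, price FROM products WHERE price > 500.7

Result:
id | name   | price  
---+--------+--------
3  | Tablet | 662.42 
4  | Marker | 835.85 
6  | Tape   | 806.42 
7  | Router | 1097.68
8  | Webcam | 606.21 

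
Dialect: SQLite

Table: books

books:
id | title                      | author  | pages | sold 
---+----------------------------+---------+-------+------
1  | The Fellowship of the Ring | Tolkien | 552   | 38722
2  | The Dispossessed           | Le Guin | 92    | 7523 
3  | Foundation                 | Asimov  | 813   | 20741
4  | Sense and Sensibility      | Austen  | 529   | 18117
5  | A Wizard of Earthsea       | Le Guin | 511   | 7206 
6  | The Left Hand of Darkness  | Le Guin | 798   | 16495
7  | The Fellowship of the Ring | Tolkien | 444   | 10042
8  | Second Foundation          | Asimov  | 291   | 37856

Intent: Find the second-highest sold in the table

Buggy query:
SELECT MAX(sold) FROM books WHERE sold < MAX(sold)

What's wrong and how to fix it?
Bug: MAX(sold) on the right of the comparison is an aggregate-in-WHERE error

Fix: Put the inner MAX in a scalar subquery

Corrected query:
SELECT MAX(sold) FROM books WHERE sold < (SELECT MAX(sold) FROM books)

Result:
MAX(sold)
---------
37856    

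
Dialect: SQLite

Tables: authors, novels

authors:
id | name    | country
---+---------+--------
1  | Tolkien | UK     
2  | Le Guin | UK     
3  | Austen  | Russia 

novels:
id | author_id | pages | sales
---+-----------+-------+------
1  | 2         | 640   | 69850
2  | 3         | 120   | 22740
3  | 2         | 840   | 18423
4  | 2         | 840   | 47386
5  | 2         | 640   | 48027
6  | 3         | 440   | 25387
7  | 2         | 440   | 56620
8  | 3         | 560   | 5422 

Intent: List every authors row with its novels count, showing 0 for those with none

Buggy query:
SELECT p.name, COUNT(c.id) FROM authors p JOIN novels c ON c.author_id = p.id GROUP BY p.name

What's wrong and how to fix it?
Bug: An inner join excludes parents with zero children

Fix: Use LEFT JOIN so parents without children still appear (COUNT(c.id) gives 0)

Corrected query:
SELECT p.name, COUNT(c.id) FROM authors p LEFT JOIN novels c ON c.author_id = p.id GROUP BY p.name

Result:
name    | COUNT(c.id)
--------+------------
Austen  | 3          
Le Guin | 5          
Tolkien | 0          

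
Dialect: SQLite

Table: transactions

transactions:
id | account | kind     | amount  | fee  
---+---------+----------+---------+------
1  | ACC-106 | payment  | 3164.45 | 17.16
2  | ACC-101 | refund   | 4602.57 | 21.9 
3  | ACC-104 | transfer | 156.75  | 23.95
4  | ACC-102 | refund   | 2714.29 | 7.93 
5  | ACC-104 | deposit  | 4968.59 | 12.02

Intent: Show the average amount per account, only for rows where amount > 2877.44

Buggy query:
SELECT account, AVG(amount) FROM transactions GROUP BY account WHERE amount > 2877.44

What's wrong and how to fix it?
Bug: Row-level WHERE must come before GROUP BY in the clause order

Fix: Move the WHERE clause before GROUP BY

Corrected query:
SELECT account, AVG(amount) FROM transactions WHERE amount > 2877.44 GROUP BY account

Result:
account | AVG(amount)
--------+------------
ACC-101 | 4602.57    
ACC-104 | 4968.59    
ACC-106 | 3164.45    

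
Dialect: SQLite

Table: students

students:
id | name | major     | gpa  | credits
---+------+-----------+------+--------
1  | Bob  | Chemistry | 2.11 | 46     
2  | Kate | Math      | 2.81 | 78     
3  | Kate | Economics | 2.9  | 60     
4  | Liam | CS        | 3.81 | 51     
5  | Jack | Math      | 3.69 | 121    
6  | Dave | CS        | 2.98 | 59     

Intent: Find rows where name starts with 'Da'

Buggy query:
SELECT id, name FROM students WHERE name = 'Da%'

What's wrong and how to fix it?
Bug: Wildcards only work with LIKE; '=' treats '%' as a literal character

Fix: Replace '=' with LIKE so 'Da%' is treated as a pattern

Corrected query:
SELECT id, name FROM students WHERE name LIKE 'Da%'

Result:
id | name
---+-----
6  | Dave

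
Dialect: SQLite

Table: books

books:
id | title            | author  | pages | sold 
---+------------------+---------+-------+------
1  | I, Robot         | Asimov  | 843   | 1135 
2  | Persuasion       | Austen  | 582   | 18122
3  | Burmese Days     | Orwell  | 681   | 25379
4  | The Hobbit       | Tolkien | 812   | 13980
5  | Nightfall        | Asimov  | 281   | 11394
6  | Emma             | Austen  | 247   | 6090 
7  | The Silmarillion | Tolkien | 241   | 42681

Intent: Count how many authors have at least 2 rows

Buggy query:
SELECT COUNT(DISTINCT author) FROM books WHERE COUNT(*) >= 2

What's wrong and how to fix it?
Bug: COUNT(*) cannot appear in WHERE; the per-group count doesn't exist yet

Fix: Group first with HAVING COUNT(*) >= 2, then COUNT the resulting groups

Corrected query:
SELECT COUNT(*) FROM (SELECT author FROM books GROUP BY author HAVING COUNT(*) >= 2)

Result:
COUNT(*)
--------
3       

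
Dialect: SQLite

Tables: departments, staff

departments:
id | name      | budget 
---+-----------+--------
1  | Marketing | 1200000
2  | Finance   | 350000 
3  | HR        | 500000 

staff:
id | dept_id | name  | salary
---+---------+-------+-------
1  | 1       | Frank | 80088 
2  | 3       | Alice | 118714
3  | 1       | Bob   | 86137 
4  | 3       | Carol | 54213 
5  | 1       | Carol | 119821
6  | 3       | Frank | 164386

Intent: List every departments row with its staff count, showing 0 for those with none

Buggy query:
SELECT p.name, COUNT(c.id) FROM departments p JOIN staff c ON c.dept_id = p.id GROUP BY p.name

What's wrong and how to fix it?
Bug: INNER JOIN drops departments rows that have no matching staff rows

Fix: Use LEFT JOIN so parents without children still appear (COUNT(c.id) gives 0)

Corrected query:
SELECT p.name, COUNT(c.id) FROM departments p LEFT JOIN staff c ON c.dept_id = p.id GROUP BY p.name

Result:
name      | COUNT(c.id)
----------+------------
Finance   | 0          
HR        | 3          
Marketing | 3          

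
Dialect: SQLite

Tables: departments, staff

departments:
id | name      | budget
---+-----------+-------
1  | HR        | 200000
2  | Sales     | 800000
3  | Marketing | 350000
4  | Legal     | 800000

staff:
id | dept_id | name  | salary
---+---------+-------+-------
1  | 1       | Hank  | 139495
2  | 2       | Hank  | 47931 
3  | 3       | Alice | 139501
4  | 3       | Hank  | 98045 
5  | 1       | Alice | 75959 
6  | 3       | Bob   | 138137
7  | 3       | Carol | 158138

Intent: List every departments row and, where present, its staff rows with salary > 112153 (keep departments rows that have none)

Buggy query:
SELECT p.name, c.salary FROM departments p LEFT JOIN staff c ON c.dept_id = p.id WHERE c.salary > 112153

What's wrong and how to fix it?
Bug: Filtering c.salary in WHERE discards the NULL rows produced by LEFT JOIN, turning it into an inner join

Fix: Move the right-table condition into the ON clause so unmatched parents are kept

Corrected query:
SELECT p.name, c.salary FROM departments p LEFT JOIN staff c ON c.dept_id = p.id AND c.salary > 112153

Result:
name      | salary
----------+-------
HR        | 139495
Sales     | NULL  
Marketing | 138137
Marketing | 139501
Marketing | 158138
Legal     | NULL  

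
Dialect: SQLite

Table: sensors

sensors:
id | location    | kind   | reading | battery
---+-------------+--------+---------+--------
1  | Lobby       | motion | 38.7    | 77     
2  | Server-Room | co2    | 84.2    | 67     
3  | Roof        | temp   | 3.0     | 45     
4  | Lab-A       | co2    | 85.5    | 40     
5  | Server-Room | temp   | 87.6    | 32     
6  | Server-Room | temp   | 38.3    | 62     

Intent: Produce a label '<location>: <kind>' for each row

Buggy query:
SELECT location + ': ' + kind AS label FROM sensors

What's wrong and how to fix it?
Bug: SQLite uses || for string concatenation; + coerces text to numbers (yielding 0)

Fix: Replace + with || to concatenate text

Corrected query:
SELECT location || ': ' || kind AS label FROM sensors

Result:
label            
-----------------
Lobby: motion    
Server-Room: co2 
Roof: temp       
Lab-A: co2       
Server-Room: temp
Server-Room: temp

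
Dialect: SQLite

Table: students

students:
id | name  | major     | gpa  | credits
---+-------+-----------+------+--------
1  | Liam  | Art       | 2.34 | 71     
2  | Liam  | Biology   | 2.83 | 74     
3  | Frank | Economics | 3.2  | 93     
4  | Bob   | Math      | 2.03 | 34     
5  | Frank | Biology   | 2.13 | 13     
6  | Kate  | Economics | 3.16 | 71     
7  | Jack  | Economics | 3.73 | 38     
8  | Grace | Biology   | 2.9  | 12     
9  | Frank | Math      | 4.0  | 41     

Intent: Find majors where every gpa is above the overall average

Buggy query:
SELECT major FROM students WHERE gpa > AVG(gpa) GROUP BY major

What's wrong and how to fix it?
Bug: AVG() is an aggregate; it can't sit directly in WHERE

Fix: Use a subquery for AVG and a HAVING MIN(...) filter so the condition holds for every row in the group

Corrected query:
SELECT major FROM students GROUP BY major HAVING MIN(gpa) > (SELECT AVG(gpa) FROM students)

Result:
major    
---------
Economics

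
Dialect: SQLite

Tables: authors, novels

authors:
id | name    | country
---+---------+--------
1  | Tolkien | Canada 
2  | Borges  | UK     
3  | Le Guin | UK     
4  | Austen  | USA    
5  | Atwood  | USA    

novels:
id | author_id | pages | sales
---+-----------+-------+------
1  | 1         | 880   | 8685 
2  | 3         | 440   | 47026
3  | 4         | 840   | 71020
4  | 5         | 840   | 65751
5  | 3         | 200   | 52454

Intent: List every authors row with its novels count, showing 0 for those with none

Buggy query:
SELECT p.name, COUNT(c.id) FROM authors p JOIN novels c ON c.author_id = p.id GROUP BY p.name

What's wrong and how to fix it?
Bug: INNER JOIN drops authors rows that have no matching novels rows

Fix: Switch to LEFT JOIN to retain unmatched parent rows

Corrected query:
SELECT p.name, COUNT(c.id) FROM authors p LEFT JOIN novels c ON c.author_id = p.id GROUP BY p.name

Result:
name    | COUNT(c.id)
--------+------------
Atwood  | 1          
Austen  | 1          
Borges  | 0          
Le Guin | 2          
Tolkien | 1          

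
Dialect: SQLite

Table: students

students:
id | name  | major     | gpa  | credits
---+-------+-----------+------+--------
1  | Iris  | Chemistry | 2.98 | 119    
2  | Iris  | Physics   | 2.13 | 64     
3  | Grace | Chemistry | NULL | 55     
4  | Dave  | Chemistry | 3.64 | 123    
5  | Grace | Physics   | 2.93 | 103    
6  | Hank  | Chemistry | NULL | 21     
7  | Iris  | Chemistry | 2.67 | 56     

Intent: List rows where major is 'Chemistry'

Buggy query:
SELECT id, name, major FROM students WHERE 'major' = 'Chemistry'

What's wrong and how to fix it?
Bug: Single quotes denote string literals in SQL; the column name is being compared as a constant string

Fix: Remove the quotes around the column name (or use double quotes for an identifier)

Corrected query:
SELECT id, name, major FROM students WHERE major = 'Chemistry'

Result:
id | name  | major    
---+-------+----------
1  | Iris  | Chemistry
3  | Grace | Chemistry
4  | Dave  | Chemistry
6  | Hank  | Chemistry
7  | Iris  | Chemistry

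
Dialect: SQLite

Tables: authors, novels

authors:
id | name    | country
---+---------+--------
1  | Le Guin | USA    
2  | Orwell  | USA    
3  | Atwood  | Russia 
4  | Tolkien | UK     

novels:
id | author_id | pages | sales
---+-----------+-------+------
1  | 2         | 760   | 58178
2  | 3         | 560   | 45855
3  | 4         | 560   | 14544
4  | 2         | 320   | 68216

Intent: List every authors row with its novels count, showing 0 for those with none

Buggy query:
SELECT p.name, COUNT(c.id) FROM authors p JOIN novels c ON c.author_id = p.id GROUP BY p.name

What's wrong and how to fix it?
Bug: INNER JOIN drops authors rows that have no matching novels rows

Fix: Use LEFT JOIN so parents without children still appear (COUNT(c.id) gives 0)

Corrected query:
SELECT p.name, COUNT(c.id) FROM authors p LEFT JOIN novels c ON c.author_id = p.id GROUP BY p.name

Result:
name    | COUNT(c.id)
--------+------------
Atwood  | 1          
Le Guin | 0          
Orwell  | 2          
Tolkien | 1          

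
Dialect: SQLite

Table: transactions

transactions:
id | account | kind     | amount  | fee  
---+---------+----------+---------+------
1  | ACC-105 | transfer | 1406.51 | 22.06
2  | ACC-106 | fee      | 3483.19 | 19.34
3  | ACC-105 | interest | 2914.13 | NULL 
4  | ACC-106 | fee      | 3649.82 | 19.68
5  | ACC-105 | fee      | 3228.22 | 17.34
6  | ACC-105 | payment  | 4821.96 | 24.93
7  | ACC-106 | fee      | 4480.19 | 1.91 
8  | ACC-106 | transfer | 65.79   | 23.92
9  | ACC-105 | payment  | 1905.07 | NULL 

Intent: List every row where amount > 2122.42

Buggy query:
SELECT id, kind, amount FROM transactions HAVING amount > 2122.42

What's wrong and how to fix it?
Bug: This is a non-aggregate query (no GROUP BY, no aggregates), so in SQLite the HAVING clause is invalid here; a row-level condition belongs in WHERE

Fix: Replace HAVING with WHERE since the condition applies to individual rows

Corrected query:
SELECT id, kind, amount FROM transactions WHERE amount > 2122.42

Result:
id | kind     | amount 
---+----------+--------
2  | fee      | 3483.19
3  | interest | 2914.13
4  | fee      | 3649.82
5  | fee      | 3228.22
6  | payment  | 4821.96
7  | fee      | 4480.19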